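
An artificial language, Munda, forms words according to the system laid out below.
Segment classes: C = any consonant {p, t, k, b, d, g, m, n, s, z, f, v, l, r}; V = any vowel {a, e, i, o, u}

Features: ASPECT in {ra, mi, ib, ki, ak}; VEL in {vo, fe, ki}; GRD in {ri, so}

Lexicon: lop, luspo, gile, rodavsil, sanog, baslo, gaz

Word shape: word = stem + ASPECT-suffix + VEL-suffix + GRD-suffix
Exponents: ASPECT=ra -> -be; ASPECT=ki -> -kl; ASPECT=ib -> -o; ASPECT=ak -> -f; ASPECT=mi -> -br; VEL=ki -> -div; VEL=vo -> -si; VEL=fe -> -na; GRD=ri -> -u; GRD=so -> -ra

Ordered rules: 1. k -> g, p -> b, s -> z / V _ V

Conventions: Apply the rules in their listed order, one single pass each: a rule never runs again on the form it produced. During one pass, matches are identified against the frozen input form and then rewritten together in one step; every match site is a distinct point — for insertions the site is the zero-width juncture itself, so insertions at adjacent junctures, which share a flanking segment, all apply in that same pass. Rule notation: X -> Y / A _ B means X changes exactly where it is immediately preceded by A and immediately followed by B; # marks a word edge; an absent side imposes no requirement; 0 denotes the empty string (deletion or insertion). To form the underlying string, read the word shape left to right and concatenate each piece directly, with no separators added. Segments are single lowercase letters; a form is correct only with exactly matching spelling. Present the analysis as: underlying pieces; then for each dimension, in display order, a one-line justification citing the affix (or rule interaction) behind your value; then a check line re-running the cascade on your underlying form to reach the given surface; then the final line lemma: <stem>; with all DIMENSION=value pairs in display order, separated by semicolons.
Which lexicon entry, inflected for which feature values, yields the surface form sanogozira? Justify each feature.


underlying: sanog-o-si-ra
ASPECT=ib - signalled by the affix -o
VEL=vo - signalled by the affix -si
GRD=so - signalled by the affix -ra
check: sanogosira -> sanogozira
lemma: sanog; ASPECT=ib; VEL=vo; GRD=so


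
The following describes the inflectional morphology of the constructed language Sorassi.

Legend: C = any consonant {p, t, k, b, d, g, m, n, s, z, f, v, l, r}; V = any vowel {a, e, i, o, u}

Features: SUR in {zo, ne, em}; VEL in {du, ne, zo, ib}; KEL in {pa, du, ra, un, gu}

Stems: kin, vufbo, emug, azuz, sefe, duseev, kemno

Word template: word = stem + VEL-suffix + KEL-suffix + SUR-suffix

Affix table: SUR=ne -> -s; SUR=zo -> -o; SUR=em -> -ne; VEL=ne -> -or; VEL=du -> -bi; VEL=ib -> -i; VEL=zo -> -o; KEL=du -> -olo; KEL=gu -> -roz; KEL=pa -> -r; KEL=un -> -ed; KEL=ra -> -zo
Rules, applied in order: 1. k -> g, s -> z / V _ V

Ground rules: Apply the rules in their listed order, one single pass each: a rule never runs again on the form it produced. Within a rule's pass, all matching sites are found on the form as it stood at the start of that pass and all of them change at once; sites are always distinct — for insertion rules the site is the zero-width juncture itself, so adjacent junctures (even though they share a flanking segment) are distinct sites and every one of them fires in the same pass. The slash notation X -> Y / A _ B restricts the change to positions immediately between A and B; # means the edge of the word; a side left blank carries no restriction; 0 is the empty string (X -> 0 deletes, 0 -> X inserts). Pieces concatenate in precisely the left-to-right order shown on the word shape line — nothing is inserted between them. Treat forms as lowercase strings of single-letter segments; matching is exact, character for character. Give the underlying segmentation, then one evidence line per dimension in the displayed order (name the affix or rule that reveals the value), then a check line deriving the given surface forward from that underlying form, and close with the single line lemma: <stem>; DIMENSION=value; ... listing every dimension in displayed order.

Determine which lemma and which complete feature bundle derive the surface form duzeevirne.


underlying: duseev-i-r-ne
SUR=em - signalled by the affix -ne
VEL=ib - signalled by the affix -i
KEL=pa - signalled by the affix -r
check: duseevirne -> duzeevirne
lemma: duseev; SUR=em; VEL=ib; KEL=pa


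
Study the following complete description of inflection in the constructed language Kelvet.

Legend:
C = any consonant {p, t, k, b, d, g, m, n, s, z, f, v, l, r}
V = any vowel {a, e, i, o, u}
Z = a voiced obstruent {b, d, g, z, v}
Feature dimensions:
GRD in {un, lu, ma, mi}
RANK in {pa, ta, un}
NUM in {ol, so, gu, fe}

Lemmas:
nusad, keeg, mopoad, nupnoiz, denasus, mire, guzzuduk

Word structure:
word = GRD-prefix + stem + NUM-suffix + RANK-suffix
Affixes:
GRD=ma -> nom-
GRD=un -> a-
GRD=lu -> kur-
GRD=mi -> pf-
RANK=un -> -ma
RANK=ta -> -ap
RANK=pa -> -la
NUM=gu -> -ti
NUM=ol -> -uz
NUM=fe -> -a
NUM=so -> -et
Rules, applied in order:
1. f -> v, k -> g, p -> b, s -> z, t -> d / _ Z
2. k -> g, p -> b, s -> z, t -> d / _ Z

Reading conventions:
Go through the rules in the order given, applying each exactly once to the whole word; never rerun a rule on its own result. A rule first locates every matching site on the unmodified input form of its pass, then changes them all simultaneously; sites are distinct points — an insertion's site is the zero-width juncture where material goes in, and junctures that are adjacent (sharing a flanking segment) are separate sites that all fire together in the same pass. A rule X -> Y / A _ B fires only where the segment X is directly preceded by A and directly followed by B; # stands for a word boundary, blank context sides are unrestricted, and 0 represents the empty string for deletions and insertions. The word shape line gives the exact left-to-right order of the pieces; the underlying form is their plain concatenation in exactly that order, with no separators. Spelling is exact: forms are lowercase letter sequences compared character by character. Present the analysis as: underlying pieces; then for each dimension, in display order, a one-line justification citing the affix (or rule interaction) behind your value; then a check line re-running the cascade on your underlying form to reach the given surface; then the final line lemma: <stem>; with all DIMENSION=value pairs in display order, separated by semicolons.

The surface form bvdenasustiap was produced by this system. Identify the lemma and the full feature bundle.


underlying: pf-denasus-ti-ap
GRD=mi - signalled by the affix pf-
RANK=ta - signalled by the affix -ap
NUM=gu - signalled by the affix -ti
check: pfdenasustiap -> pvdenasustiap -> bvdenasustiap
lemma: denasus; GRD=mi; RANK=ta; NUM=gu


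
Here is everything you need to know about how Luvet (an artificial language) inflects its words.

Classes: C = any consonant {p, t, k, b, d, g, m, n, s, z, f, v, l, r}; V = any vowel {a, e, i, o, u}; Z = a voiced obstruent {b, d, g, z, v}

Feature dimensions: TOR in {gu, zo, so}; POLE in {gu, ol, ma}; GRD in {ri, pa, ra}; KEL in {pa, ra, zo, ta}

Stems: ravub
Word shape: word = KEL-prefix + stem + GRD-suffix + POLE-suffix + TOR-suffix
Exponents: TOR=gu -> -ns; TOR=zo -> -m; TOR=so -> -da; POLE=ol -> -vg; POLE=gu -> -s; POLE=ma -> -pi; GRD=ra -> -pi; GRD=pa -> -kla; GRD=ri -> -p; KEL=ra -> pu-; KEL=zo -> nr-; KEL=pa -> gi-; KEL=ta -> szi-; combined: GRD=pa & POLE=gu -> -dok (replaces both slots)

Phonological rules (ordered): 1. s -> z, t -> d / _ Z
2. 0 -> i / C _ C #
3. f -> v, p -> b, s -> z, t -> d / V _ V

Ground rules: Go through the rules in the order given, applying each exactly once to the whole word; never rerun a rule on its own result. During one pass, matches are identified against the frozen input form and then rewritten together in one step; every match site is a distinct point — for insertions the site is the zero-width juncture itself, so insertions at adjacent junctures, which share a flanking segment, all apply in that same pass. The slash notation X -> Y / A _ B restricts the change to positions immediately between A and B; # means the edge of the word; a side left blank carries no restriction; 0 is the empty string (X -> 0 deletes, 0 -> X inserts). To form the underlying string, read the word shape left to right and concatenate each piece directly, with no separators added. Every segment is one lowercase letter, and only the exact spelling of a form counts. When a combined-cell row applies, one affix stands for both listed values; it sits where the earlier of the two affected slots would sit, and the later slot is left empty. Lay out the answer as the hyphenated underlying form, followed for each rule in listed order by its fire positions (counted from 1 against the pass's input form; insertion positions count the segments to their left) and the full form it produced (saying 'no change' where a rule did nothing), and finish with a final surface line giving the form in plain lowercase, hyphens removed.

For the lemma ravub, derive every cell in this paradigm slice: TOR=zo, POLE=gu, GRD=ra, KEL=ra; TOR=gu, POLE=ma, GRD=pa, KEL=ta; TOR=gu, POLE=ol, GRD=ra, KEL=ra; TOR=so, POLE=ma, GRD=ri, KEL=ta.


cell TOR=zo, POLE=gu, GRD=ra, KEL=ra:
underlying: pu-ravub-pi-s-m
1. s -> z, t -> d / _ Z: no change
2. 0 -> i / C _ C #: inserts after position(s) 10: puravubpisim
3. f -> v, p -> b, s -> z, t -> d / V _ V: fires at position(s) 10: puravubpizim
surface: puravubpizim

cell TOR=gu, POLE=ma, GRD=pa, KEL=ta:
underlying: szi-ravub-kla-pi-ns
1. s -> z, t -> d / _ Z: fires at position(s) 1: zziravubklapins
2. 0 -> i / C _ C #: inserts after position(s) 14: zziravubklapinis
3. f -> v, p -> b, s -> z, t -> d / V _ V: fires at position(s) 12: zziravubklabinis
surface: zziravubklabinis

cell TOR=gu, POLE=ol, GRD=ra, KEL=ra:
underlying: pu-ravub-pi-vg-ns
1. s -> z, t -> d / _ Z: no change
2. 0 -> i / C _ C #: inserts after position(s) 12: puravubpivgnis
3. f -> v, p -> b, s -> z, t -> d / V _ V: no change
surface: puravubpivgnis

cell TOR=so, POLE=ma, GRD=ri, KEL=ta:
underlying: szi-ravub-p-pi-da
1. s -> z, t -> d / _ Z: fires at position(s) 1: zziravubppida
2. 0 -> i / C _ C #: no change
3. f -> v, p -> b, s -> z, t -> d / V _ V: no change
surface: zziravubppida


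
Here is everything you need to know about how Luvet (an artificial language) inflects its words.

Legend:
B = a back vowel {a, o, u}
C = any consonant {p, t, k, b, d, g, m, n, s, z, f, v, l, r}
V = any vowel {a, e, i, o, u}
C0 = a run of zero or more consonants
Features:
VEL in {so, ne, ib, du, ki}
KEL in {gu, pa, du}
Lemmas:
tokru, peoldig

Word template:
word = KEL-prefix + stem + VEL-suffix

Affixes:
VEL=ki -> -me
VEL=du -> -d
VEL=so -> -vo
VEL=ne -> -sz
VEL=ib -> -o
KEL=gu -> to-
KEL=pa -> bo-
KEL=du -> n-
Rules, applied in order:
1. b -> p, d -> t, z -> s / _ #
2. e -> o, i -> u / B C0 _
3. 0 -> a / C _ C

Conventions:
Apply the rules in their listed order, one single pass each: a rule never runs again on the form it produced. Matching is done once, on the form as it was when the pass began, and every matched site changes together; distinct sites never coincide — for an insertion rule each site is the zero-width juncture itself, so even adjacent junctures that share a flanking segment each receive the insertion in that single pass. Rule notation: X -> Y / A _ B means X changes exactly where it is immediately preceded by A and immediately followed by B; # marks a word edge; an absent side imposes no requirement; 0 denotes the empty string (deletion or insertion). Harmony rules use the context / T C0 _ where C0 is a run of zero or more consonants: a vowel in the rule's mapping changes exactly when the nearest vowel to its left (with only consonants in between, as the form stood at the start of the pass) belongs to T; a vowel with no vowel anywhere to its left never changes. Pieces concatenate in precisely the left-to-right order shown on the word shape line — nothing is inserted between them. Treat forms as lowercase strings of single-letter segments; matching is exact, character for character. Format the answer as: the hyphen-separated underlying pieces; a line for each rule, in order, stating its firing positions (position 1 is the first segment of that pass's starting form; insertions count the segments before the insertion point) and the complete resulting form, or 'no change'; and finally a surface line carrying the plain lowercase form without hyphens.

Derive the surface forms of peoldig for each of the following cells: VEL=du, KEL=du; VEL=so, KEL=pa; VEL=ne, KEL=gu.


cell VEL=du, KEL=du:
underlying: n-peoldig-d
1. b -> p, d -> t, z -> s / _ #: fires at position(s) 9: npeoldigt
2. e -> o, i -> u / B C0 _: fires at position(s) 7: npeoldugt
3. 0 -> a / C _ C: inserts after position(s) 1, 5, 8: napeoladugat
surface: napeoladugat

cell VEL=so, KEL=pa:
underlying: bo-peoldig-vo
1. b -> p, d -> t, z -> s / _ #: no change
2. e -> o, i -> u / B C0 _: fires at position(s) 4, 8: bopooldugvo
3. 0 -> a / C _ C: inserts after position(s) 6, 9: bopooladugavo
surface: bopooladugavo

cell VEL=ne, KEL=gu:
underlying: to-peoldig-sz
1. b -> p, d -> t, z -> s / _ #: fires at position(s) 11: topeoldigss
2. e -> o, i -> u / B C0 _: fires at position(s) 4, 8: topooldugss
3. 0 -> a / C _ C: inserts after position(s) 6, 9, 10: topooladugasas
surface: topooladugasas


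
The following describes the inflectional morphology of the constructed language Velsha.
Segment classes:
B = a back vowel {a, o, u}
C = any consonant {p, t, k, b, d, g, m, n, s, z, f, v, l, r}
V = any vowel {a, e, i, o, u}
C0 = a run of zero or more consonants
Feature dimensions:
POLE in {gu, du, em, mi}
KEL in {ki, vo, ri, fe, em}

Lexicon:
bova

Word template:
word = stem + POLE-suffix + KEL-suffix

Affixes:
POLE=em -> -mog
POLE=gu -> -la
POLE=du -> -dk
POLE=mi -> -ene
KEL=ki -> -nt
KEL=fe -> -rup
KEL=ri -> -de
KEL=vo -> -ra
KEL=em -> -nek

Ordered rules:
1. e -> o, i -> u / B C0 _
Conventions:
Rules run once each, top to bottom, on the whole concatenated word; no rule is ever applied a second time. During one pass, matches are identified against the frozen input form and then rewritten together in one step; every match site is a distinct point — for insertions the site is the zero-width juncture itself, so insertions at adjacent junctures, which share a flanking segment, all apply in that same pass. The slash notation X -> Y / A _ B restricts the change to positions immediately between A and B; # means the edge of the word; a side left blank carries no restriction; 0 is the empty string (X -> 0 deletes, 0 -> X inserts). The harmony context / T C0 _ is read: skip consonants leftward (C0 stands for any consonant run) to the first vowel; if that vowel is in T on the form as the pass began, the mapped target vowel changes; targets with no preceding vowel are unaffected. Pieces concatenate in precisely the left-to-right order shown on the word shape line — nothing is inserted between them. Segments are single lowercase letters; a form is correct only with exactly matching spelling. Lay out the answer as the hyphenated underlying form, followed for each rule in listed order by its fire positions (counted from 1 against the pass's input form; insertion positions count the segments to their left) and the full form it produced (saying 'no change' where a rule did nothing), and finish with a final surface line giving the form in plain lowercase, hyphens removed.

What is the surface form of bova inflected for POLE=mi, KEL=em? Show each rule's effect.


underlying: bova-ene-nek
1. e -> o, i -> u / B C0 _: fires at position(s) 5: bovaonenek
surface: bovaonenek


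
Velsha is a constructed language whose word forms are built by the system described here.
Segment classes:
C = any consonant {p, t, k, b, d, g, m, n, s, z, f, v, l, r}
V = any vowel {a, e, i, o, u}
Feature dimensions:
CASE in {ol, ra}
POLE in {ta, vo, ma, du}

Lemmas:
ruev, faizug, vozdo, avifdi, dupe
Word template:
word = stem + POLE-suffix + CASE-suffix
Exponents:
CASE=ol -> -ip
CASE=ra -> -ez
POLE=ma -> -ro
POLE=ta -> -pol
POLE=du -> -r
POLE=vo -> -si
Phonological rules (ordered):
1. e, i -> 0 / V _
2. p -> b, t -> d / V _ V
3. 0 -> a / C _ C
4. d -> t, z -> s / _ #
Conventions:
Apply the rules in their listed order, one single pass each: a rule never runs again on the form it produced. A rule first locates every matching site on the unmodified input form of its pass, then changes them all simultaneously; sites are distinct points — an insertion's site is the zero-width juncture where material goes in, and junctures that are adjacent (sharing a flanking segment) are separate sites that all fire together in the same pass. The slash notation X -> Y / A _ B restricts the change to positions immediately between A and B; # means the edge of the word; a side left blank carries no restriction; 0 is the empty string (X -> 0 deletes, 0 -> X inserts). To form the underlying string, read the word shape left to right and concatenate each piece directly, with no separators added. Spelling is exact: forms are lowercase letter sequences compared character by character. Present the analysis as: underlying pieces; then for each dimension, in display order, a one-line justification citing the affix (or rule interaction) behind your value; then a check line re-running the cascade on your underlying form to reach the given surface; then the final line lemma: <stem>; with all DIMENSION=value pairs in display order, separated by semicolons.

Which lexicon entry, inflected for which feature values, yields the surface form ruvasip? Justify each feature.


underlying: ruev-si-ip
CASE=ol - signalled by the affix -ip
POLE=vo - signalled by the affix -si
check: ruevsiip -> ruvsip -> ruvsip -> ruvasip -> ruvasip
lemma: ruev; CASE=ol; POLE=vo


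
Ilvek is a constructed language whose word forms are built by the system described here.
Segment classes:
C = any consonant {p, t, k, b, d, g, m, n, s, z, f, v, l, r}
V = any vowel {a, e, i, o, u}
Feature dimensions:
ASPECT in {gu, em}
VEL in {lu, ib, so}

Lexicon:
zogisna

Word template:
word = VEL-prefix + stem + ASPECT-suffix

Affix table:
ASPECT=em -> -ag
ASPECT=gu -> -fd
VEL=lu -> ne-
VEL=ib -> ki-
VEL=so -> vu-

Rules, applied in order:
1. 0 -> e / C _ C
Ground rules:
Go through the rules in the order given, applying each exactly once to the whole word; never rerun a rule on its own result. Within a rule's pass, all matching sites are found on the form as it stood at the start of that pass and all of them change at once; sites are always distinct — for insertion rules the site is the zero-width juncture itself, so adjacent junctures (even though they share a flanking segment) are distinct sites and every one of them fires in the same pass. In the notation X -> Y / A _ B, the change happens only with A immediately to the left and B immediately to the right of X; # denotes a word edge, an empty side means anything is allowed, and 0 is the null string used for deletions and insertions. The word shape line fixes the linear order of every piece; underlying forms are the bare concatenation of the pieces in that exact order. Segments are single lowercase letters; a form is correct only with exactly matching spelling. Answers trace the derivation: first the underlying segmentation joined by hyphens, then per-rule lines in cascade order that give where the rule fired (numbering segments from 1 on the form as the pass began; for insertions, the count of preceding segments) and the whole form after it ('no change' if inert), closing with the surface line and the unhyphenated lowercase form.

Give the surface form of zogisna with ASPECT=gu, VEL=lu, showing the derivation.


underlying: ne-zogisna-fd
1. 0 -> e / C _ C: inserts after position(s) 7, 10: nezogisenafed
surface: nezogisenafed


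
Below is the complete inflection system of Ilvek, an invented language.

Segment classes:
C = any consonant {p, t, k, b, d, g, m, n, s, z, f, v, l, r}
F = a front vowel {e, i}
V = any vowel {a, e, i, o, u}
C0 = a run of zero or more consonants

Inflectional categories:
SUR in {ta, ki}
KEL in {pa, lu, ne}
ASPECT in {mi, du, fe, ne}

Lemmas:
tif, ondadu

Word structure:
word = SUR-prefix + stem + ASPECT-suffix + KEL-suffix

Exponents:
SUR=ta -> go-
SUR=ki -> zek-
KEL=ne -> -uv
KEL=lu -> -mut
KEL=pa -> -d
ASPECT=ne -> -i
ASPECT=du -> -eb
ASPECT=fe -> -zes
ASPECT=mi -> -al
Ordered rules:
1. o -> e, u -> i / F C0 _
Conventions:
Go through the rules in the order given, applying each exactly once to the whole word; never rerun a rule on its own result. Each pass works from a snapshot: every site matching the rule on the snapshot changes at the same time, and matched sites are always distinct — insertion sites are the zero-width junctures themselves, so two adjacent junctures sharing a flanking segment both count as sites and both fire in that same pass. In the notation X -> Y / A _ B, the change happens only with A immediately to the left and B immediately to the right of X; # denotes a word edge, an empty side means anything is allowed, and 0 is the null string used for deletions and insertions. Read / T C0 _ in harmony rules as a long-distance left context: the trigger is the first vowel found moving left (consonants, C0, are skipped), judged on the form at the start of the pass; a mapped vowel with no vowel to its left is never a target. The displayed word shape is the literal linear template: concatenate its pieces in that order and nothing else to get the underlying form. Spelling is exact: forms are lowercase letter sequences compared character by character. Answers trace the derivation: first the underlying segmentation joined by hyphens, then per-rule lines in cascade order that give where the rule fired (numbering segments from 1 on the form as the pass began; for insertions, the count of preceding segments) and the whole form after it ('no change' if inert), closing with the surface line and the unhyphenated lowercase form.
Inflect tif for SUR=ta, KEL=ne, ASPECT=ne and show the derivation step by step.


underlying: go-tif-i-uv
1. o -> e, u -> i / F C0 _: fires at position(s) 7: gotifiiv
surface: gotifiiv


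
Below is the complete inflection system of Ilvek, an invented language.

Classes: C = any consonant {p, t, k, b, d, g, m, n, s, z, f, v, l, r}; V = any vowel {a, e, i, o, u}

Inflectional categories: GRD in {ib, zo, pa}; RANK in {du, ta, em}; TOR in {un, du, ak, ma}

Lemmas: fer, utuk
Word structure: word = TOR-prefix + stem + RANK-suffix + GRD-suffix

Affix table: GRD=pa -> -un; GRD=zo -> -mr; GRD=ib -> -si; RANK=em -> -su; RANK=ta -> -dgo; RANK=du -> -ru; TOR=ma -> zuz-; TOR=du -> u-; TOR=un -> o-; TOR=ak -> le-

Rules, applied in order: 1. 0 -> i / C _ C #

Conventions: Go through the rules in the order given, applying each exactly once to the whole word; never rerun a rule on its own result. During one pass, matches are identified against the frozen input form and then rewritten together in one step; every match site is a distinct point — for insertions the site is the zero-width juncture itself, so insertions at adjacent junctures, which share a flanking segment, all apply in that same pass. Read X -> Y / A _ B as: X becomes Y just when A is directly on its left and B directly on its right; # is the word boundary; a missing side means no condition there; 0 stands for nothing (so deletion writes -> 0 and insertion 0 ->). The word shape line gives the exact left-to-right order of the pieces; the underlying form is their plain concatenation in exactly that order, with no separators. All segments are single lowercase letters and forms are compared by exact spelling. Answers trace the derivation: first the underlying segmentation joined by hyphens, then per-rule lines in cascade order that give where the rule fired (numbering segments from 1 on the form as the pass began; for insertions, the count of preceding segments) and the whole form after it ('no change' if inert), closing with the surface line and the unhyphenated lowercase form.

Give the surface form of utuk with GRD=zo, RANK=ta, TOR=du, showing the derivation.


underlying: u-utuk-dgo-mr
1. 0 -> i / C _ C #: inserts after position(s) 9: uutukdgomir
surface: uutukdgomir


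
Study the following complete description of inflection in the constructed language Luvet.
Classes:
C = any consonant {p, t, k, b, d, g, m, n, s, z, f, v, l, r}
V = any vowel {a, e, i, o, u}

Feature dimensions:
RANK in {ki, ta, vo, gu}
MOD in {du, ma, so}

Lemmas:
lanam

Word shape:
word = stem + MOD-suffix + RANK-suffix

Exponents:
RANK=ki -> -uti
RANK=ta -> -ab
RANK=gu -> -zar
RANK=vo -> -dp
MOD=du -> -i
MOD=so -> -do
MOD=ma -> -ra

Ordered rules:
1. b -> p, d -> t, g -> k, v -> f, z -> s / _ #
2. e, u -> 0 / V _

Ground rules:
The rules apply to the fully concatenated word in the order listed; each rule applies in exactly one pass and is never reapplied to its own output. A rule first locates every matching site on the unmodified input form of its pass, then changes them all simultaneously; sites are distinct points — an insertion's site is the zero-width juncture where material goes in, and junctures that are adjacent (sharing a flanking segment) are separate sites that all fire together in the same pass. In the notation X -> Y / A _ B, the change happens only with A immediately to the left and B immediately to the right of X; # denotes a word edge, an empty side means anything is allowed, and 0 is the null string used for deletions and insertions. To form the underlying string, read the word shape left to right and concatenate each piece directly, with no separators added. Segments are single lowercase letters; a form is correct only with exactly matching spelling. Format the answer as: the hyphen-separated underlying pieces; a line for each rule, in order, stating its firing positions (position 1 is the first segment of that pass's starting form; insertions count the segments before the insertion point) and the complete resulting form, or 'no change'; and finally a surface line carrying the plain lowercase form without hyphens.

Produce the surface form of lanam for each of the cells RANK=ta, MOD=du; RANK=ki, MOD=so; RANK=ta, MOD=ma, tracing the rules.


cell RANK=ta, MOD=du:
underlying: lanam-i-ab
1. b -> p, d -> t, g -> k, v -> f, z -> s / _ #: fires at position(s) 8: lanamiap
2. e, u -> 0 / V _: no change
surface: lanamiap

cell RANK=ki, MOD=so:
underlying: lanam-do-uti
1. b -> p, d -> t, g -> k, v -> f, z -> s / _ #: no change
2. e, u -> 0 / V _: fires at position(s) 8: lanamdoti
surface: lanamdoti

cell RANK=ta, MOD=ma:
underlying: lanam-ra-ab
1. b -> p, d -> t, g -> k, v -> f, z -> s / _ #: fires at position(s) 9: lanamraap
2. e, u -> 0 / V _: no change
surface: lanamraap


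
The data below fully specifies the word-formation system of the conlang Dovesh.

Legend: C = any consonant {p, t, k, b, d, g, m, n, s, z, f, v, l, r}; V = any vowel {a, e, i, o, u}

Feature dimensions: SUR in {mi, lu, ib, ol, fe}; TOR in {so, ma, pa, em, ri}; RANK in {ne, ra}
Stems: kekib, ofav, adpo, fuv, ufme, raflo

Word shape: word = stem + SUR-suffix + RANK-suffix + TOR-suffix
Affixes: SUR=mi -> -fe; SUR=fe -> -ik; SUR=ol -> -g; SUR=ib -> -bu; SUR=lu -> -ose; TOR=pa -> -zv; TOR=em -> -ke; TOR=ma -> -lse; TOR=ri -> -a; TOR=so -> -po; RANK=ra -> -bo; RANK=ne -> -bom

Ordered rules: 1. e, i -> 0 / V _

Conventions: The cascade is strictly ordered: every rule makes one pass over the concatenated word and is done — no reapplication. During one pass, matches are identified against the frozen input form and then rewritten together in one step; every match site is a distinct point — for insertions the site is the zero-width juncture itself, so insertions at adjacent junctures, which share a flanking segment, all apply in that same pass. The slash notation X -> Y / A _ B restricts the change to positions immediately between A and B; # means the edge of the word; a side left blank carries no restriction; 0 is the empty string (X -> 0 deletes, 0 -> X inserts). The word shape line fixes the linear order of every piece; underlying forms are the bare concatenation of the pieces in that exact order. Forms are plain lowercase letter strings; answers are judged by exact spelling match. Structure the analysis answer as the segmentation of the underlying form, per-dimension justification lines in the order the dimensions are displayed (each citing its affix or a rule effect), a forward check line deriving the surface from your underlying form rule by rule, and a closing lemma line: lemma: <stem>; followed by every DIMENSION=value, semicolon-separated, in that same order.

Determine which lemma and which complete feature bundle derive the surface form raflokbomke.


underlying: raflo-ik-bom-ke
SUR=fe - signalled by the affix -ik
TOR=em - signalled by the affix -ke
RANK=ne - signalled by the affix -bom
check: rafloikbomke -> raflokbomke
lemma: raflo; SUR=fe; TOR=em; RANK=ne


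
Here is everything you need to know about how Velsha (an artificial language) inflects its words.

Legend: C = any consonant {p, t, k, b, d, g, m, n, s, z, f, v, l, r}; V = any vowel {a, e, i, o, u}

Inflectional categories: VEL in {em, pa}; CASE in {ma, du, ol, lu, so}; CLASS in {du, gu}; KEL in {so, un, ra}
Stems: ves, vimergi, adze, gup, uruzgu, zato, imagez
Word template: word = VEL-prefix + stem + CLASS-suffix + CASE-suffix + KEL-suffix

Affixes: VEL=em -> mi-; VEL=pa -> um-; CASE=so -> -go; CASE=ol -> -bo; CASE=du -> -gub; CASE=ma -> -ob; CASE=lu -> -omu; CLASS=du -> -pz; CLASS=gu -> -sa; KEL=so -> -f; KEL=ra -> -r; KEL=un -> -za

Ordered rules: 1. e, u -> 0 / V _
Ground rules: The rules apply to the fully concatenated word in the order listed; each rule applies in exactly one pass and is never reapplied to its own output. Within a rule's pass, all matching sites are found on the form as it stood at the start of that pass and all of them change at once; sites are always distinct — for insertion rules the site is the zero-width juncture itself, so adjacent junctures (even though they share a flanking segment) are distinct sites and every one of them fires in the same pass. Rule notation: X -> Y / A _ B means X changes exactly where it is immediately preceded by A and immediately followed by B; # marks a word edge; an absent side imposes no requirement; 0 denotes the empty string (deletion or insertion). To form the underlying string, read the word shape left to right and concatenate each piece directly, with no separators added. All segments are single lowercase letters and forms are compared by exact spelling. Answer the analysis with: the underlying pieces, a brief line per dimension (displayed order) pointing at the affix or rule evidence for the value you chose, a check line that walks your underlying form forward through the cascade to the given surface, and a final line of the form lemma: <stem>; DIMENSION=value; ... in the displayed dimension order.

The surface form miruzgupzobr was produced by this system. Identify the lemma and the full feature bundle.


underlying: mi-uruzgu-pz-ob-r
VEL=em - signalled by the affix mi-
CASE=ma - signalled by the affix -ob
CLASS=du - signalled by the affix -pz
KEL=ra - signalled by the affix -r
check: miuruzgupzobr -> miruzgupzobr
lemma: uruzgu; VEL=em; CASE=ma; CLASS=du; KEL=ra


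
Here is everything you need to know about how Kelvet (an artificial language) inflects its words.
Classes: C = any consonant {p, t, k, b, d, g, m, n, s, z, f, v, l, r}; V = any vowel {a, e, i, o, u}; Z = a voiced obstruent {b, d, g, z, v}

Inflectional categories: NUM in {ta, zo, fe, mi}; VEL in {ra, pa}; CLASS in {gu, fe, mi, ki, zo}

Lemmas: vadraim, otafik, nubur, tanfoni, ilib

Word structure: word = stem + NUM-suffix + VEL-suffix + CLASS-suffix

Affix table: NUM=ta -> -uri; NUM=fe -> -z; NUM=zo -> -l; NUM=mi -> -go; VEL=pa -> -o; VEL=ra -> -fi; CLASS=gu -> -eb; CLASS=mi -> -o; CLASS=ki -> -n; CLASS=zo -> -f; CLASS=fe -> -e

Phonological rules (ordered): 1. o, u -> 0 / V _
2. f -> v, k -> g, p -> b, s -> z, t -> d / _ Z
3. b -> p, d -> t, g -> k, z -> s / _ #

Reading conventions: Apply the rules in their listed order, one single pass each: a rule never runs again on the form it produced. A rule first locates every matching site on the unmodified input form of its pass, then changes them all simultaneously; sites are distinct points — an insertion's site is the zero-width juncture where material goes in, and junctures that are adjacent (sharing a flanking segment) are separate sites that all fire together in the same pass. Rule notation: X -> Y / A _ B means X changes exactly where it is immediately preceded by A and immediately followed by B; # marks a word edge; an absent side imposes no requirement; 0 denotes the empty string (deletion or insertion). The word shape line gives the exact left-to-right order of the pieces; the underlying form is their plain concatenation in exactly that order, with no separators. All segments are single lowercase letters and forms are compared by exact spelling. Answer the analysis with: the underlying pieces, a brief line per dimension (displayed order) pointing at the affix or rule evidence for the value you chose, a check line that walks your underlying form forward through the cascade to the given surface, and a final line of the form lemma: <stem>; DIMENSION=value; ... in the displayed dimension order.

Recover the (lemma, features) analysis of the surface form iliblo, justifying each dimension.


underlying: ilib-l-o-o
NUM=zo - signalled by the affix -l
VEL=pa - signalled by the affix -o
CLASS=mi - signalled by the affix -o
check: ilibloo -> iliblo -> iliblo -> iliblo
lemma: ilib; NUM=zo; VEL=pa; CLASS=mi


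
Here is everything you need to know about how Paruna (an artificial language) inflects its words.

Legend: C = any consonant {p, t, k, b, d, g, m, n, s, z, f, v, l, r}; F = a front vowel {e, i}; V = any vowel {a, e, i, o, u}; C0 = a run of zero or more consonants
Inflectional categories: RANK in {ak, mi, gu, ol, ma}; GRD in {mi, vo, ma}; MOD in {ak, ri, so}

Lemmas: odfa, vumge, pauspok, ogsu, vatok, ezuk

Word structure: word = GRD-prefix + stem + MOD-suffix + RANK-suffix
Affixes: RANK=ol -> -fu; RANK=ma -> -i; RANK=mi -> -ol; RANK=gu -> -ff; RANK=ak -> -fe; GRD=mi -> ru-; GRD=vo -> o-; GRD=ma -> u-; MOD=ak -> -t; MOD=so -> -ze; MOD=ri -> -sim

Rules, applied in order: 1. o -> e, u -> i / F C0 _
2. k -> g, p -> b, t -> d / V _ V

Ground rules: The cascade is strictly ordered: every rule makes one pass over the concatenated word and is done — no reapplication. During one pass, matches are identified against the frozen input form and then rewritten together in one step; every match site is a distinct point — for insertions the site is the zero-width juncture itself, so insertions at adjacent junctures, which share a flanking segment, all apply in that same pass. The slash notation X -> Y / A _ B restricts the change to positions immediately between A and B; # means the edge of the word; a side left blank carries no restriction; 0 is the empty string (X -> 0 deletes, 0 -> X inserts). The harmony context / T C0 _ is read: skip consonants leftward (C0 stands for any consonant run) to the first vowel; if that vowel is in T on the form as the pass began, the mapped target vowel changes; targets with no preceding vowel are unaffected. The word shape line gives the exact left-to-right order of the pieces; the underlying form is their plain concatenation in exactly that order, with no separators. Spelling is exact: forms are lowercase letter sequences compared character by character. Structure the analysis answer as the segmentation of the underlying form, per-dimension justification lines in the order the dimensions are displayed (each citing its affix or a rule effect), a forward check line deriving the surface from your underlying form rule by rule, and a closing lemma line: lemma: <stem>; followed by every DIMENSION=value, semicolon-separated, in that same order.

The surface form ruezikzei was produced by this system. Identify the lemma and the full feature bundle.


underlying: ru-ezuk-ze-i
RANK=ma - signalled by the affix -i
GRD=mi - signalled by the affix ru-
MOD=so - signalled by the affix -ze
check: ruezukzei -> ruezikzei -> ruezikzei
lemma: ezuk; RANK=ma; GRD=mi; MOD=so


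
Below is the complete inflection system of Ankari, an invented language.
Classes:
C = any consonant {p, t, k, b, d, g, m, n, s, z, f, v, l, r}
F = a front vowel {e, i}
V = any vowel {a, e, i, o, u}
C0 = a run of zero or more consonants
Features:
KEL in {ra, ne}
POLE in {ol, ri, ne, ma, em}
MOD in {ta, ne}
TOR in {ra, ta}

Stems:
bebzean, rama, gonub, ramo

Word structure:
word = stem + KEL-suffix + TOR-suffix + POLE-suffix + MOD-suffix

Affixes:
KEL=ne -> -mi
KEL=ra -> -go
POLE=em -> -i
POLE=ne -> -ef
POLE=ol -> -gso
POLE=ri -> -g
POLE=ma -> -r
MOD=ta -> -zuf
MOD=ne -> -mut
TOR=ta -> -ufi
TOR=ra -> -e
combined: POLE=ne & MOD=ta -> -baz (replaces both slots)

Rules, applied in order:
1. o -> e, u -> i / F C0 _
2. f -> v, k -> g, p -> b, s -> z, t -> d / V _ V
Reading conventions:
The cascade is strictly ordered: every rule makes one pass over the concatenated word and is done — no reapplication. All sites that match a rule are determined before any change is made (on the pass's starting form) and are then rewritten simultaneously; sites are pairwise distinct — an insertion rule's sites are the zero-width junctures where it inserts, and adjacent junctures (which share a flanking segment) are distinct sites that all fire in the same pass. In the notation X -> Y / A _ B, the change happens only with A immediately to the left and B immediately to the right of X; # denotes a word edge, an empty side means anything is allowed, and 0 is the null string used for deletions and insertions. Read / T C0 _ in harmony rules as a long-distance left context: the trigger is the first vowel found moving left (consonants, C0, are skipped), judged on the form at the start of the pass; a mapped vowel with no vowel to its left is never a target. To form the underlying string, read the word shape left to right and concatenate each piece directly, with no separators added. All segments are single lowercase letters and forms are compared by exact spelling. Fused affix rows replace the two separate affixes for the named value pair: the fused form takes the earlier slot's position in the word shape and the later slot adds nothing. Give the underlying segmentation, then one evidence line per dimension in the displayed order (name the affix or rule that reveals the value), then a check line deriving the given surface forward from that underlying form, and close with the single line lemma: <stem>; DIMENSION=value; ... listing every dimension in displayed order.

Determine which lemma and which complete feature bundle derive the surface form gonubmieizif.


underlying: gonub-mi-e-i-zuf
KEL=ne - signalled by the affix -mi
POLE=em - signalled by the affix -i
MOD=ta - signalled by the affix -zuf
TOR=ra - signalled by the affix -e
check: gonubmieizuf -> gonubmieizif -> gonubmieizif
lemma: gonub; KEL=ne; POLE=em; MOD=ta; TOR=ra


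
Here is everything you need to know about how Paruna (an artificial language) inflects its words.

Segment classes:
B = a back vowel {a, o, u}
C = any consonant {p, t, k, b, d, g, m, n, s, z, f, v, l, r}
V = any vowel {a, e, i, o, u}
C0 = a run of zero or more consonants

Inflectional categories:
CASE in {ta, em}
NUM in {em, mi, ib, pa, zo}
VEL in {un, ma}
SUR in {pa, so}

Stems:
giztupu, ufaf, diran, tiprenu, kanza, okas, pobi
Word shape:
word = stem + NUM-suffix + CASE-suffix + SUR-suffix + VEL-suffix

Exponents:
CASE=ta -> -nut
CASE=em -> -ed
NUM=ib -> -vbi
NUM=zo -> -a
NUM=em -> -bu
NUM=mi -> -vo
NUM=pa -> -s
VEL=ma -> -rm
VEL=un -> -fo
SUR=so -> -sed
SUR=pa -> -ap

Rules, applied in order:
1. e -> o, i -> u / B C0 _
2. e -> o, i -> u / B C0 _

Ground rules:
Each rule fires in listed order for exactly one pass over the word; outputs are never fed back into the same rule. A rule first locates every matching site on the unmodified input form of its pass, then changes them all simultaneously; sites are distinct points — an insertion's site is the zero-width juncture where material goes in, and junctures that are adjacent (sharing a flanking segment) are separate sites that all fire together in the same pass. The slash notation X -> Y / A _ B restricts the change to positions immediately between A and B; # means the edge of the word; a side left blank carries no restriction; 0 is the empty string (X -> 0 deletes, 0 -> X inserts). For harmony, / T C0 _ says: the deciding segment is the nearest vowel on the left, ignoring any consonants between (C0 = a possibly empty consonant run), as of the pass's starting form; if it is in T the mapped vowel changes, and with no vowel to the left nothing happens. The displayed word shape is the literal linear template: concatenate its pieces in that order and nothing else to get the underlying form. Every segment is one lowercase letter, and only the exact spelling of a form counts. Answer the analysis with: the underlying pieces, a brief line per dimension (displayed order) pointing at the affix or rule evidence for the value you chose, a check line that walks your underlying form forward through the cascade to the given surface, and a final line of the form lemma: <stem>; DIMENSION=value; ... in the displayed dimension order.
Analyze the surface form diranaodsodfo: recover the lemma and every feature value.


underlying: diran-a-ed-sed-fo
CASE=em - signalled by the affix -ed
NUM=zo - signalled by the affix -a
VEL=un - signalled by the affix -fo
SUR=so - signalled by the affix -sed
check: diranaedsedfo -> diranaodsedfo -> diranaodsodfo
lemma: diran; CASE=em; NUM=zo; VEL=un; SUR=so
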